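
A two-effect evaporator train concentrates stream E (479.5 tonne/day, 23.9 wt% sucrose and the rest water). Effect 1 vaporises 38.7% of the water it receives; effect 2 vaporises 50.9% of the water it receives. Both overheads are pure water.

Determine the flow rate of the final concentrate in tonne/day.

224.4 tonne/day

water in feed = 479.5×0.761 = 364.9 tonne/day.
After stage 1: water left = (1−0.387)×364.9 = 223.68; stream total = 338.28 tonne/day.
After stage 2: water left = (1−0.509)×223.68 = 109.83; final concentrate = 224.43 tonne/day.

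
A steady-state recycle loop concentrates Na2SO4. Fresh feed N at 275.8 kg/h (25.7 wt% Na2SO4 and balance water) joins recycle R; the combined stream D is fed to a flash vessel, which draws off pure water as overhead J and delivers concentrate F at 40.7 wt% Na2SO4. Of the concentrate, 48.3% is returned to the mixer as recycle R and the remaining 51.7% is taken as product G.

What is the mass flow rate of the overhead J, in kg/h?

Overall Na2SO4 balance (none leaves overhead): Na2SO4 in fresh feed = Na2SO4 in product, i.e. 275.8×0.257 = (1−0.483)·F·0.407.
F = 70.881/(0.407×0.517) = 336.85 kg/h.
Recycle R = 0.483×336.85 = 162.7 kg/h.
Combined feed D = 275.8 + 162.7 = 438.5 kg/h.
Overhead J = D − F = 438.5 − 336.85 = 101.65 kg/h.

101.6 kg/h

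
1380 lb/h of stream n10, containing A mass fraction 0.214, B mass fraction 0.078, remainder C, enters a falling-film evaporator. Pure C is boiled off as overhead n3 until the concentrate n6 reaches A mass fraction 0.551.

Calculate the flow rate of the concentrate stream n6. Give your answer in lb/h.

A is conserved: 1380×0.214 = 295.32 lb/h all reports to the concentrate.
Concentrate = 295.32/(target fraction) = 535.97 lb/h.

536 lb/h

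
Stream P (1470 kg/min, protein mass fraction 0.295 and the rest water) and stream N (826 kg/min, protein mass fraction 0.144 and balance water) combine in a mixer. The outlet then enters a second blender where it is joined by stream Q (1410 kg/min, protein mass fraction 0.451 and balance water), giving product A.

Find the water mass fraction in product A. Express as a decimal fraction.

0.679

Overall, product flow = 3706 kg/min.
water in = 1470×0.705 + 826×0.856 + 1410×0.549 = 2517.5 kg/min.
water fraction in A = 0.679.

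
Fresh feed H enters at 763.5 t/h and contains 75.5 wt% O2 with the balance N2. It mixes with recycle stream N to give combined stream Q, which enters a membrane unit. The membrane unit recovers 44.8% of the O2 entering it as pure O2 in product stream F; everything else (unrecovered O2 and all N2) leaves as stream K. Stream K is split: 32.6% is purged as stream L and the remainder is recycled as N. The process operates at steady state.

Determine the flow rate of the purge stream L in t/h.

352.2 t/h

N2 enters only via H and leaves only via the purge: 763.5×0.245 = 0.326×(N2 in K), and the membrane unit passes all N2, so N2 in Q = N2 in K = 573.8 t/h.
O2 in Q: m_A = 763.5×0.755 + (1−0.326)·(1−0.448)·m_A, so m_A = 576.44/0.6280 = 917.97 t/h.
K = (1−0.448)×917.97 + 573.8 = 1080.5 t/h.
Purge L = 0.326×1080.5 = 352.25 t/h.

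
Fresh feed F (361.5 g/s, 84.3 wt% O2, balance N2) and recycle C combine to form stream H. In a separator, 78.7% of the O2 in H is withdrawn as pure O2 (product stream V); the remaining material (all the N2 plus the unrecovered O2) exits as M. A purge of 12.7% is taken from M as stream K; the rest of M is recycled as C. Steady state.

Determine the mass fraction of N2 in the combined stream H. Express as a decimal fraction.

N2 enters only via F and leaves only via the purge: 361.5×0.157 = 0.127×(N2 in M), and the separator passes all N2, so N2 in H = N2 in M = 446.89 g/s.
O2 in H: m_A = 361.5×0.843 + (1−0.127)·(1−0.787)·m_A, so m_A = 304.74/0.8141 = 374.36 g/s.
H = 374.36 + 446.89 = 821.25 g/s.
N2 fraction in H = 446.89/821.25 = 0.5442.

0.5442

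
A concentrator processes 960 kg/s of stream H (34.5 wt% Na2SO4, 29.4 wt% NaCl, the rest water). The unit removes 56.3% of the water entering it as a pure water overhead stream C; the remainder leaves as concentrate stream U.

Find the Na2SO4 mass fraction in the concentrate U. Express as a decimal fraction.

Na2SO4 is not removed: 960×0.345 = 331.2 kg/s of Na2SO4 enters U.
water entering = 960×0.361 = 346.56 kg/s; overhead removed = 0.563×346.56 = 195.11 kg/s.
Concentrate = 960 − 195.11 = 764.89 kg/s.
Mass fraction = 331.2/764.89 = 0.433.

0.433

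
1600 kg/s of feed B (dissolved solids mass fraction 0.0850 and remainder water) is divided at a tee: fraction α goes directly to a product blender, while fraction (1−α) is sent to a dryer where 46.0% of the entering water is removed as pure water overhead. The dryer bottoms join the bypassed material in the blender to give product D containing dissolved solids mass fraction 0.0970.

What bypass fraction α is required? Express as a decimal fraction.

0.706

All 1600×0.085 = 136 kg/s of dissolved solids reaches D, so D = 136/0.097 = 1402.1 kg/s and vapour = 197.94 kg/s.
The evaporator receives (1−α)·1600 of feed at 0.915 water and removes 0.460 of that water:
0.460×0.915×(1−α)×1600 = 197.94
(1−α) = 197.94/673.44 = 0.2939;  α = 0.7061.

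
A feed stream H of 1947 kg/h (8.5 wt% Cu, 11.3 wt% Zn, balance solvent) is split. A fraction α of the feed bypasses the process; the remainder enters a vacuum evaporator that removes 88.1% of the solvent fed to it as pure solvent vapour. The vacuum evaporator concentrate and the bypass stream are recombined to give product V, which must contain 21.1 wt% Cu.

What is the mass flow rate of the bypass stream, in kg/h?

301.5 kg/h

All 1947×0.085 = 165.5 kg/h of Cu reaches V, so V = 165.5/0.211 = 784.34 kg/h and vapour = 1162.7 kg/h.
The evaporator receives (1−α)·1947 of feed at 0.802 solvent and removes 0.881 of that solvent:
0.881×0.802×(1−α)×1947 = 1162.7
(1−α) = 1162.7/1375.7 = 0.8452;  α = 0.1548.
Bypass flow = 0.1548×1947 = 301.48 kg/h.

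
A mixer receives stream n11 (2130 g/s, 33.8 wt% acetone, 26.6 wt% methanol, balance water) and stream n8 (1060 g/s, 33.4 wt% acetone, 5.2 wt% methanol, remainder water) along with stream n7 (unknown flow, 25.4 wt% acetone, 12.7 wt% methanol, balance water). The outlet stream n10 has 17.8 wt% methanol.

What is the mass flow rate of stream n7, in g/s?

1056 g/s

Let n7 be the unknown flow. Total out = 3190 + n7.
methanol balance: 621.7 + 0.127·n7 = 0.178·(3190 + n7)
(0.127 − 0.178)·n7 = 0.178×3190 − 621.7 = -53.88
n7 = -53.88 / -0.051 = 1056.5 g/s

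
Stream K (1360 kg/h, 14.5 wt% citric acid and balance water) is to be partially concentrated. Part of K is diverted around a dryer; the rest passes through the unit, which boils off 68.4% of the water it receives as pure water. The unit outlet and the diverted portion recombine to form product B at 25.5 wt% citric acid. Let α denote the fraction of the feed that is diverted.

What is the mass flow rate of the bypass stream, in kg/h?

356.8 kg/h

All 1360×0.145 = 197.2 kg/h of citric acid reaches B, so B = 197.2/0.255 = 773.33 kg/h and vapour = 586.67 kg/h.
The evaporator receives (1−α)·1360 of feed at 0.855 water and removes 0.684 of that water:
0.684×0.855×(1−α)×1360 = 586.67
(1−α) = 586.67/795.36 = 0.7376;  α = 0.2624.
Bypass flow = 0.2624×1360 = 356.84 kg/h.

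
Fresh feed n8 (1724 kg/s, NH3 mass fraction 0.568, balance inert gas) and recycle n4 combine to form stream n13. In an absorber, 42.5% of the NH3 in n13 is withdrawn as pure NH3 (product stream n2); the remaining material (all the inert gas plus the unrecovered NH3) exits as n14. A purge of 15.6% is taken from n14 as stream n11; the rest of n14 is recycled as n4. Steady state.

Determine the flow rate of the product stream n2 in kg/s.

808.6 kg/s

NH3 in n13: m_A = 1724×0.568 + (1−0.156)·(1−0.425)·m_A, so m_A = 979.23/0.5147 = 1902.5 kg/s.
Product n2 = 0.425×1902.5 = 808.58 kg/s.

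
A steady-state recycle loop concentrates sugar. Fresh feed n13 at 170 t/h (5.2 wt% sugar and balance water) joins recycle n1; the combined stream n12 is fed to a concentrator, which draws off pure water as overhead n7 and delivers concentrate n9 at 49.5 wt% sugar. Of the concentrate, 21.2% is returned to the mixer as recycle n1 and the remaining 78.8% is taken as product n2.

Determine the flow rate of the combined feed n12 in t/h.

174.8 t/h

Overall sugar balance (none leaves overhead): sugar in fresh feed = sugar in product, i.e. 170×0.052 = (1−0.212)·n9·0.495.
n9 = 8.84/(0.495×0.788) = 22.663 t/h.
Recycle n1 = 0.212×22.663 = 4.8046 t/h.
Combined feed n12 = 170 + 4.8046 = 174.8 t/h.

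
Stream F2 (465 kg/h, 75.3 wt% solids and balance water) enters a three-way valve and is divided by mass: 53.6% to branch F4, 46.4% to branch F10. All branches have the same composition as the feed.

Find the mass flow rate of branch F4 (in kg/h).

Branch F4 flow = 0.536×465 = 249.24 kg/h.

249.2 kg/h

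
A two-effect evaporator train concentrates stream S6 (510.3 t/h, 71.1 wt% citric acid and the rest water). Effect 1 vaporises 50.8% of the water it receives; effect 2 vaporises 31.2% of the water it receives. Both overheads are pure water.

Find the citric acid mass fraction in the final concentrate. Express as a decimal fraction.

water in feed = 510.3×0.289 = 147.48 t/h.
After stage 1: water left = (1−0.508)×147.48 = 72.559; stream total = 435.38 t/h.
After stage 2: water left = (1−0.312)×72.559 = 49.92; final concentrate = 412.74 t/h.
citric acid fraction = 362.82/412.74 = 0.879.

0.879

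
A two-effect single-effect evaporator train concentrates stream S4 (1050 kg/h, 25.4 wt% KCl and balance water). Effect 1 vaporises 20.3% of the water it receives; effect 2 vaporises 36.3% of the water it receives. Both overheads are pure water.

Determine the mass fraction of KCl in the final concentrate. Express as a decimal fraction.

0.401

water in feed = 1050×0.746 = 783.3 kg/h.
After stage 1: water left = (1−0.203)×783.3 = 624.29; stream total = 890.99 kg/h.
After stage 2: water left = (1−0.363)×624.29 = 397.67; final concentrate = 664.37 kg/h.
KCl fraction = 266.7/664.37 = 0.401.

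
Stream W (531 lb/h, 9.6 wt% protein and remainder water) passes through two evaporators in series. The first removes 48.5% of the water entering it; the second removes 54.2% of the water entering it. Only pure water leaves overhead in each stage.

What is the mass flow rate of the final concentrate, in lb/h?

164.2 lb/h

water in feed = 531×0.904 = 480.02 lb/h.
After stage 1: water left = (1−0.485)×480.02 = 247.21; stream total = 298.19 lb/h.
After stage 2: water left = (1−0.542)×247.21 = 113.22; final concentrate = 164.2 lb/h.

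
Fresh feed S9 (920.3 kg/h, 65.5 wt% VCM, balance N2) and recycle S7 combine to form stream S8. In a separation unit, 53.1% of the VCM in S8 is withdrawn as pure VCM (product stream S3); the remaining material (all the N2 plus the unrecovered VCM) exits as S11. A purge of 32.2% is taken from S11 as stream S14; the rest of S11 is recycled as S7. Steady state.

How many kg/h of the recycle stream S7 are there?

949.6 kg/h

N2 enters only via S9 and leaves only via the purge: 920.3×0.345 = 0.322×(N2 in S11), and the separation unit passes all N2, so N2 in S8 = N2 in S11 = 986.04 kg/h.
VCM in S8: m_A = 920.3×0.655 + (1−0.322)·(1−0.531)·m_A, so m_A = 602.8/0.6820 = 883.84 kg/h.
S11 = (1−0.531)×883.84 + 986.04 = 1400.6 kg/h.
Recycle S7 = (1−0.322)×1400.6 = 949.58 kg/h.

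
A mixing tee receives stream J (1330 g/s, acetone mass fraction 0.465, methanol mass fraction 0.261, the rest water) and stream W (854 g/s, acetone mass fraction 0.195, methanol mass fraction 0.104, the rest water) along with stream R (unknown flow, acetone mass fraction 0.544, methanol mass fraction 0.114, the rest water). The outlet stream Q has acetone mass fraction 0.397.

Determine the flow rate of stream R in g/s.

558.3 g/s

Let R be the unknown flow. Total out = 2184 + R.
acetone balance: 784.98 + 0.544·R = 0.397·(2184 + R)
(0.544 − 0.397)·R = 0.397×2184 − 784.98 = 82.068
R = 82.068 / 0.147 = 558.29 g/s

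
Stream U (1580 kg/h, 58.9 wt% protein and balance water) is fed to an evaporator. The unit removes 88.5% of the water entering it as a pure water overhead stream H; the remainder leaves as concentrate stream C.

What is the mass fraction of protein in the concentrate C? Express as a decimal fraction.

0.926

protein is not removed: 1580×0.589 = 930.62 kg/h of protein enters C.
water entering = 1580×0.411 = 649.38 kg/h; overhead removed = 0.885×649.38 = 574.7 kg/h.
Concentrate = 1580 − 574.7 = 1005.3 kg/h.
Mass fraction = 930.62/1005.3 = 0.926.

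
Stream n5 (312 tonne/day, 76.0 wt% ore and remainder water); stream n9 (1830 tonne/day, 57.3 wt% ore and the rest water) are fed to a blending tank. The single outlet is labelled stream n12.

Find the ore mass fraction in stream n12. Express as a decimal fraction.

0.600

Total flow out = 312 + 1830 = 2142 tonne/day.
ore in = 312×0.760 + 1830×0.573 = 1285.7 tonne/day.
ore mass fraction in n12 = 1285.7/2142 = 0.600.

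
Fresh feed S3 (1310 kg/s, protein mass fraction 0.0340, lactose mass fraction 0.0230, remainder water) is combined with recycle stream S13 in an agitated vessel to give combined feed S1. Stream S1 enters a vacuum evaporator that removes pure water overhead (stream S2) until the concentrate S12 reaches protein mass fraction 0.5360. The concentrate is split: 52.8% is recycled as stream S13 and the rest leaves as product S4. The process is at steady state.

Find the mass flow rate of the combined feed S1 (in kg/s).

1403 kg/s

Overall protein balance (none leaves overhead): protein in fresh feed = protein in product, i.e. 1310×0.034 = (1−0.528)·S12·0.536.
S12 = 44.54/(0.536×0.472) = 176.05 kg/s.
Recycle S13 = 0.528×176.05 = 92.956 kg/s.
Combined feed S1 = 1310 + 92.956 = 1403 kg/s.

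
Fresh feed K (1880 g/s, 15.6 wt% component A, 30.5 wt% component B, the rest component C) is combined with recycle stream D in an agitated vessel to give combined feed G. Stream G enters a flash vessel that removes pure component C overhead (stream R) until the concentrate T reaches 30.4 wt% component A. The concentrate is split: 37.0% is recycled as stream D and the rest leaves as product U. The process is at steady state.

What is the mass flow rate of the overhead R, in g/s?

915.3 g/s

Overall component A balance (none leaves overhead): component A in fresh feed = component A in product, i.e. 1880×0.156 = (1−0.370)·T·0.304.
T = 293.28/(0.304×0.630) = 1531.3 g/s.
Recycle D = 0.370×1531.3 = 566.59 g/s.
Combined feed G = 1880 + 566.59 = 2446.6 g/s.
Overhead R = G − T = 2446.6 − 1531.3 = 915.26 g/s.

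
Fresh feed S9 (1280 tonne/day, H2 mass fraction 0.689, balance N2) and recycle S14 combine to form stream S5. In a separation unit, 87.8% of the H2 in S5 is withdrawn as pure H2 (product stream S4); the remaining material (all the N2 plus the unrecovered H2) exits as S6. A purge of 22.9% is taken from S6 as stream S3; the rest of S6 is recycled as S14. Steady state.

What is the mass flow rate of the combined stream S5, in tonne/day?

2712 tonne/day

N2 enters only via S9 and leaves only via the purge: 1280×0.311 = 0.229×(N2 in S6), and the separation unit passes all N2, so N2 in S5 = N2 in S6 = 1738.3 tonne/day.
H2 in S5: m_A = 1280×0.689 + (1−0.229)·(1−0.878)·m_A, so m_A = 881.92/0.9059 = 973.49 tonne/day.
S5 = 973.49 + 1738.3 = 2711.8 tonne/day.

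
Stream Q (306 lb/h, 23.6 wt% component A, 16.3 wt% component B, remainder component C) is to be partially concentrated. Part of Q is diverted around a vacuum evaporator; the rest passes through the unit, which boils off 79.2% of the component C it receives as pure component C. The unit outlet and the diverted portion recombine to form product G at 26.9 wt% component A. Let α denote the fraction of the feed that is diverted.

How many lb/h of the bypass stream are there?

All 306×0.236 = 72.216 lb/h of component A reaches G, so G = 72.216/0.269 = 268.46 lb/h and vapour = 37.539 lb/h.
The evaporator receives (1−α)·306 of feed at 0.601 component C and removes 0.792 of that component C:
0.792×0.601×(1−α)×306 = 37.539
(1−α) = 37.539/145.65 = 0.2577;  α = 0.7423.
Bypass flow = 0.7423×306 = 227.14 lb/h.

227.1 lb/h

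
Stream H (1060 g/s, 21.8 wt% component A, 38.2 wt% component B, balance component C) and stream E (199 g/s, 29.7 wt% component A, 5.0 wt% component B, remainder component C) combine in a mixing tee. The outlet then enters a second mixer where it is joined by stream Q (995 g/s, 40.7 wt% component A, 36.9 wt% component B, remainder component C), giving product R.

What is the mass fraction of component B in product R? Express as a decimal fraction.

0.3469

Overall, product flow = 2254 g/s.
component B in = 1060×0.382 + 199×0.050 + 995×0.369 = 782.02 g/s.
component B fraction in R = 0.3469.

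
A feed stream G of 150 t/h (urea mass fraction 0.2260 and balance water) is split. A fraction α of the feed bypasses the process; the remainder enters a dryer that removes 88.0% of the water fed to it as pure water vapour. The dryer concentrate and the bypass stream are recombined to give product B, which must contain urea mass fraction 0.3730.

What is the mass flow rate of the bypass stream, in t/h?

All 150×0.226 = 33.9 t/h of urea reaches B, so B = 33.9/0.373 = 90.885 t/h and vapour = 59.115 t/h.
The evaporator receives (1−α)·150 of feed at 0.774 water and removes 0.880 of that water:
0.880×0.774×(1−α)×150 = 59.115
(1−α) = 59.115/102.17 = 0.5786;  α = 0.4214.
Bypass flow = 0.4214×150 = 63.209 t/h.

63.21 t/h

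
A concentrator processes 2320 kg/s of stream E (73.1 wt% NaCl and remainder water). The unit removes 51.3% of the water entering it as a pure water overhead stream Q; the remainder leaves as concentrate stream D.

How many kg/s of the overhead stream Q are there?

water entering = 2320×0.269 = 624.08 kg/s; overhead removed = 0.513×624.08 = 320.15 kg/s.

320.2 kg/s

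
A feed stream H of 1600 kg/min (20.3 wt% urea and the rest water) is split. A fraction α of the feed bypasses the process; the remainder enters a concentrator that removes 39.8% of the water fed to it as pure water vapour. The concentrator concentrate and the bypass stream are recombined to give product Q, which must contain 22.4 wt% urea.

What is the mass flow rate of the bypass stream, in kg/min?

1127 kg/min

All 1600×0.203 = 324.8 kg/min of urea reaches Q, so Q = 324.8/0.224 = 1450 kg/min and vapour = 150 kg/min.
The evaporator receives (1−α)·1600 of feed at 0.797 water and removes 0.398 of that water:
0.398×0.797×(1−α)×1600 = 150
(1−α) = 150/507.53 = 0.2955;  α = 0.7045.
Bypass flow = 0.7045×1600 = 1127.1 kg/min.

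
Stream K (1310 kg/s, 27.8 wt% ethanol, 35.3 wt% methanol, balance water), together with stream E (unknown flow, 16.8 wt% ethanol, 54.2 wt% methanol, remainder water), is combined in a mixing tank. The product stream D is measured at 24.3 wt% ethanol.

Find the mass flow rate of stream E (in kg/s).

Let E be the unknown flow. Total out = 1310 + E.
ethanol balance: 364.18 + 0.168·E = 0.243·(1310 + E)
(0.168 − 0.243)·E = 0.243×1310 − 364.18 = -45.85
E = -45.85 / -0.075 = 611.33 kg/s

611.3 kg/s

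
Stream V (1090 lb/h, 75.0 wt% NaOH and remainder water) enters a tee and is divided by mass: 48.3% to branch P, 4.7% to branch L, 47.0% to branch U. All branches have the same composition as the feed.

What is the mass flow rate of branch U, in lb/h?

Branch U flow = 0.470×1090 = 512.3 lb/h.

512.3 lb/h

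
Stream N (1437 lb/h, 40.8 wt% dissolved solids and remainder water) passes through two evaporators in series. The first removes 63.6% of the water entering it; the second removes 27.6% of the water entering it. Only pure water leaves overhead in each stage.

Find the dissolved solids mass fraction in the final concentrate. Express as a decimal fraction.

water in feed = 1437×0.592 = 850.7 lb/h.
After stage 1: water left = (1−0.636)×850.7 = 309.66; stream total = 895.95 lb/h.
After stage 2: water left = (1−0.276)×309.66 = 224.19; final concentrate = 810.49 lb/h.
dissolved solids fraction = 586.3/810.49 = 0.7234.

0.7234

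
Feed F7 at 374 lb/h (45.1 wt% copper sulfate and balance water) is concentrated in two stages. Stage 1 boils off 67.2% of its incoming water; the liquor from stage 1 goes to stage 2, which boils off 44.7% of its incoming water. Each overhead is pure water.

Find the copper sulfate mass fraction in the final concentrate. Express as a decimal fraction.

0.819

water in feed = 374×0.549 = 205.33 lb/h.
After stage 1: water left = (1−0.672)×205.33 = 67.347; stream total = 236.02 lb/h.
After stage 2: water left = (1−0.447)×67.347 = 37.243; final concentrate = 205.92 lb/h.
copper sulfate fraction = 168.67/205.92 = 0.819.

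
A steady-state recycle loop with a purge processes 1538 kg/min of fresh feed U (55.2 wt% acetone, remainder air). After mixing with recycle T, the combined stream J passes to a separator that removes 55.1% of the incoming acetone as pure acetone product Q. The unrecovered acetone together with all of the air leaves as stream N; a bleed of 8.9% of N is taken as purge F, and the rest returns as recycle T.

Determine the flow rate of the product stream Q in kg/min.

acetone in J: m_A = 1538×0.552 + (1−0.089)·(1−0.551)·m_A, so m_A = 848.98/0.5910 = 1436.6 kg/min.
Product Q = 0.551×1436.6 = 791.57 kg/min.

791.6 kg/min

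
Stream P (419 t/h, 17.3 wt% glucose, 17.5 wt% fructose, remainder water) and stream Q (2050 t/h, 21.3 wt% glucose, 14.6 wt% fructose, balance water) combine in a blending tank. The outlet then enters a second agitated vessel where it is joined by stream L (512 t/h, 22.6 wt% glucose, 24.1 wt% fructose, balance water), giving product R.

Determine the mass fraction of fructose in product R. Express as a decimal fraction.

Overall, product flow = 2981 t/h.
fructose in = 419×0.175 + 2050×0.146 + 512×0.241 = 496.02 t/h.
fructose fraction in R = 0.166.

0.166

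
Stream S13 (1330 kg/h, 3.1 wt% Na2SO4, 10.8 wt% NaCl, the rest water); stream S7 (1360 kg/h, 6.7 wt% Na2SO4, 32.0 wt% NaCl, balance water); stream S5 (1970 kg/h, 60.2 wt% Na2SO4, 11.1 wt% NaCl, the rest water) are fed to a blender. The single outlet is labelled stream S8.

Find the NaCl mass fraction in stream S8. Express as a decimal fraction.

0.171

Total flow out = 1330 + 1360 + 1970 = 4660 kg/h.
NaCl in = 1330×0.108 + 1360×0.320 + 1970×0.111 = 797.51 kg/h.
NaCl mass fraction in S8 = 797.51/4660 = 0.171.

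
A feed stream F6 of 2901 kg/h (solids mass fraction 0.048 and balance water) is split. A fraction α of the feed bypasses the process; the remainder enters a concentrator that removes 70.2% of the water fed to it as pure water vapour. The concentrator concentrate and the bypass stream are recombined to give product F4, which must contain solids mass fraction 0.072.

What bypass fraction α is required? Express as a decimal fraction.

All 2901×0.048 = 139.25 kg/h of solids reaches F4, so F4 = 139.25/0.072 = 1934 kg/h and vapour = 967 kg/h.
The evaporator receives (1−α)·2901 of feed at 0.952 water and removes 0.702 of that water:
0.702×0.952×(1−α)×2901 = 967
(1−α) = 967/1938.7 = 0.4988;  α = 0.5012.

0.501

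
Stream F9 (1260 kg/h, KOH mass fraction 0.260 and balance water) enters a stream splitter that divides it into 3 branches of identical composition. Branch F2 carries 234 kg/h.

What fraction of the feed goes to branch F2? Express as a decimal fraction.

Fraction to F2 = 234/1260 = 0.1857.

0.186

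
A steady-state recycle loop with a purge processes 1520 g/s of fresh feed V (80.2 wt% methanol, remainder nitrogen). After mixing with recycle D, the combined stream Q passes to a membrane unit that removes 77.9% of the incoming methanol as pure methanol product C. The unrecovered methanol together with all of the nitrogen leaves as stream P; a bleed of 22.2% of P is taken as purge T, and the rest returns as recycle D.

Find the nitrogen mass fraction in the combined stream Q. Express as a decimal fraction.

0.479

nitrogen enters only via V and leaves only via the purge: 1520×0.198 = 0.222×(nitrogen in P), and the membrane unit passes all nitrogen, so nitrogen in Q = nitrogen in P = 1355.7 g/s.
methanol in Q: m_A = 1520×0.802 + (1−0.222)·(1−0.779)·m_A, so m_A = 1219/0.8281 = 1472.2 g/s.
Q = 1472.2 + 1355.7 = 2827.8 g/s.
nitrogen fraction in Q = 1355.7/2827.8 = 0.479.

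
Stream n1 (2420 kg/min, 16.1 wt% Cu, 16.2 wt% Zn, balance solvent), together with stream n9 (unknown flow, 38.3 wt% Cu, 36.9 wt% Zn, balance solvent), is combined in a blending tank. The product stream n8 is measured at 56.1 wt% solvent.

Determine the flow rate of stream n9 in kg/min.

Let n9 be the unknown flow. Total out = 2420 + n9.
solvent balance: 1638.3 + 0.248·n9 = 0.561·(2420 + n9)
(0.248 − 0.561)·n9 = 0.561×2420 − 1638.3 = -280.72
n9 = -280.72 / -0.313 = 896.87 kg/min

896.9 kg/min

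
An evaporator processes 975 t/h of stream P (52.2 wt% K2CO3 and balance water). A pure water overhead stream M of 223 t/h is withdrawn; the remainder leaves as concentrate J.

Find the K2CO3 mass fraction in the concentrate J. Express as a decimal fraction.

K2CO3 is not removed: 975×0.522 = 508.95 t/h of K2CO3 enters J.
Concentrate = 975 − 223 = 752 t/h.
Mass fraction = 508.95/752 = 0.677.

0.677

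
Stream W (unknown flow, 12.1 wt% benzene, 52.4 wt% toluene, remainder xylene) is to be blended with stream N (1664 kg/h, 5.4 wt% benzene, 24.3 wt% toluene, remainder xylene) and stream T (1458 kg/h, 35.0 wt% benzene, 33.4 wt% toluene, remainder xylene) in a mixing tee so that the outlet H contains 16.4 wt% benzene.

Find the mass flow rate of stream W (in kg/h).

Let W be the unknown flow. Total out = 3122 + W.
benzene balance: 600.16 + 0.121·W = 0.164·(3122 + W)
(0.121 − 0.164)·W = 0.164×3122 − 600.16 = -88.148
W = -88.148 / -0.043 = 2050 kg/h

2050 kg/h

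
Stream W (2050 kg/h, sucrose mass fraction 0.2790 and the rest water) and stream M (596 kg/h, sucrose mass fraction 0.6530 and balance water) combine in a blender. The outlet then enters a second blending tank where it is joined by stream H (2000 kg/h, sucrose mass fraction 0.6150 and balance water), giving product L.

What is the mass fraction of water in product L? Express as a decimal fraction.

Overall, product flow = 4646 kg/h.
water in = 2050×0.721 + 596×0.347 + 2000×0.385 = 2454.9 kg/h.
water fraction in L = 0.5284.

0.5284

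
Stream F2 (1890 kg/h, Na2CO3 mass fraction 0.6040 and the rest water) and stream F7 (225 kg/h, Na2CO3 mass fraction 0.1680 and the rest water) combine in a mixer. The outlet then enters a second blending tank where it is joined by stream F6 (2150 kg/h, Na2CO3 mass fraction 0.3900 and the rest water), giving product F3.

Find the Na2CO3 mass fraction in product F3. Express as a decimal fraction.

Overall, product flow = 4265 kg/h.
Na2CO3 in = 1890×0.604 + 225×0.168 + 2150×0.390 = 2017.9 kg/h.
Na2CO3 fraction in F3 = 0.4731.

0.4731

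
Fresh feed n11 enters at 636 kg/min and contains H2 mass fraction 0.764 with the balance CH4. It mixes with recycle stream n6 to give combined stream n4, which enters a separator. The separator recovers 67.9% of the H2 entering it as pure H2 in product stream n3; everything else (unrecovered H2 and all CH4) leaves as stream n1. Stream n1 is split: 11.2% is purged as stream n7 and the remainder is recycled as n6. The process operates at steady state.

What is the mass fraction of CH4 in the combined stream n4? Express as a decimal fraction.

0.664

CH4 enters only via n11 and leaves only via the purge: 636×0.236 = 0.112×(CH4 in n1), and the separator passes all CH4, so CH4 in n4 = CH4 in n1 = 1340.1 kg/min.
H2 in n4: m_A = 636×0.764 + (1−0.112)·(1−0.679)·m_A, so m_A = 485.9/0.7150 = 679.63 kg/min.
n4 = 679.63 + 1340.1 = 2019.8 kg/min.
CH4 fraction in n4 = 1340.1/2019.8 = 0.664.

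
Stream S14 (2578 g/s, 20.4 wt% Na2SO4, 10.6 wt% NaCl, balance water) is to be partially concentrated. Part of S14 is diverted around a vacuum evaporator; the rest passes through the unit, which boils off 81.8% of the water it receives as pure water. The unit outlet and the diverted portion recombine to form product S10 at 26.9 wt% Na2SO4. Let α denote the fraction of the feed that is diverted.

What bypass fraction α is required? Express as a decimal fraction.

All 2578×0.204 = 525.91 g/s of Na2SO4 reaches S10, so S10 = 525.91/0.269 = 1955.1 g/s and vapour = 622.94 g/s.
The evaporator receives (1−α)·2578 of feed at 0.690 water and removes 0.818 of that water:
0.818×0.690×(1−α)×2578 = 622.94
(1−α) = 622.94/1455.1 = 0.4281;  α = 0.5719.

0.572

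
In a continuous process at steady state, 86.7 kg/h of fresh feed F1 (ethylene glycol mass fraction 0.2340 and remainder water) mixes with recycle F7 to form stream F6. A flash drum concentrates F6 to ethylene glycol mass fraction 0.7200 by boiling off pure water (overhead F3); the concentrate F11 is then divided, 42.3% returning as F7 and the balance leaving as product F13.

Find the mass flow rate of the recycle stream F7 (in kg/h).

20.66 kg/h

Overall ethylene glycol balance (none leaves overhead): ethylene glycol in fresh feed = ethylene glycol in product, i.e. 86.7×0.234 = (1−0.423)·F11·0.720.
F11 = 20.288/(0.720×0.577) = 48.834 kg/h.
Recycle F7 = 0.423×48.834 = 20.657 kg/h.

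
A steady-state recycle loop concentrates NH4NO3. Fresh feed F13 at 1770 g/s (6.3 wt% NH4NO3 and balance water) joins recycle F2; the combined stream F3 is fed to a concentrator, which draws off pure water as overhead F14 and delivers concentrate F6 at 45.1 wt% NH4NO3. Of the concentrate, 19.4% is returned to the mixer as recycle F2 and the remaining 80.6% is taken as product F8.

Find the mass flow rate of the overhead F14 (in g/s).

1523 g/s

Overall NH4NO3 balance (none leaves overhead): NH4NO3 in fresh feed = NH4NO3 in product, i.e. 1770×0.063 = (1−0.194)·F6·0.451.
F6 = 111.51/(0.451×0.806) = 306.76 g/s.
Recycle F2 = 0.194×306.76 = 59.512 g/s.
Combined feed F3 = 1770 + 59.512 = 1829.5 g/s.
Overhead F14 = F3 − F6 = 1829.5 − 306.76 = 1522.7 g/s.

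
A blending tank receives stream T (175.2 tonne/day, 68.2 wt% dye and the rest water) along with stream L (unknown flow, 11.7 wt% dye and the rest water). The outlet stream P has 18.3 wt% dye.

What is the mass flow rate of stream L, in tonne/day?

1325 tonne/day

Let L be the unknown flow. Total out = 175.2 + L.
dye balance: 119.49 + 0.117·L = 0.183·(175.2 + L)
(0.117 − 0.183)·L = 0.183×175.2 − 119.49 = -87.425
L = -87.425 / -0.066 = 1324.6 tonne/day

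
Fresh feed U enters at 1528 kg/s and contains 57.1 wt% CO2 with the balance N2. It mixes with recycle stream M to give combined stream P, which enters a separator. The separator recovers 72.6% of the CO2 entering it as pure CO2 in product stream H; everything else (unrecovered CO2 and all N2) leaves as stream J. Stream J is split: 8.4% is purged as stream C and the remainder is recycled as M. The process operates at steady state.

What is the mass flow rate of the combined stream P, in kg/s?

N2 enters only via U and leaves only via the purge: 1528×0.429 = 0.084×(N2 in J), and the separator passes all N2, so N2 in P = N2 in J = 7803.7 kg/s.
CO2 in P: m_A = 1528×0.571 + (1−0.084)·(1−0.726)·m_A, so m_A = 872.49/0.7490 = 1164.8 kg/s.
P = 1164.8 + 7803.7 = 8968.6 kg/s.

8969 kg/s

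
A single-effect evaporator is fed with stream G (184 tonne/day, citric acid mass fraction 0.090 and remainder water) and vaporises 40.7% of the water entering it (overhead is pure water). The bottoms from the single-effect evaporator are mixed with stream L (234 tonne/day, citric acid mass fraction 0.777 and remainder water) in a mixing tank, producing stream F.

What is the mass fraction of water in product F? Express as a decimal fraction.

0.433

Vapour removed = 0.407×0.910×184 = 68.148 tonne/day; concentrate = 115.85 tonne/day.
water reaching the mixer = 99.292 (from concentrate) + 234×0.223 = 151.47 tonne/day.
Product flow = 115.85 + 234 = 349.85 tonne/day; water fraction = 0.433.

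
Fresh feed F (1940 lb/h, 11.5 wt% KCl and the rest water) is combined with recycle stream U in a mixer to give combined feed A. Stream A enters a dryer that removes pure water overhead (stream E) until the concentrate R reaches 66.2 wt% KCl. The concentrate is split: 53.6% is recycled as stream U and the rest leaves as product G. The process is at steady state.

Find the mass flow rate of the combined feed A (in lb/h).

Overall KCl balance (none leaves overhead): KCl in fresh feed = KCl in product, i.e. 1940×0.115 = (1−0.536)·R·0.662.
R = 223.1/(0.662×0.464) = 726.31 lb/h.
Recycle U = 0.536×726.31 = 389.3 lb/h.
Combined feed A = 1940 + 389.3 = 2329.3 lb/h.

2329 lb/h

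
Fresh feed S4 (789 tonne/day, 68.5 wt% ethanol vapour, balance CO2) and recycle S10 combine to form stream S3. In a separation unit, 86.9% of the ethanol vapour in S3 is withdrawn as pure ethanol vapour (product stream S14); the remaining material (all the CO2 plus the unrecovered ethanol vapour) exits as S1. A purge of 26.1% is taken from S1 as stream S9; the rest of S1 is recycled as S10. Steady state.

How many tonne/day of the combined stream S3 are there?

1551 tonne/day

CO2 enters only via S4 and leaves only via the purge: 789×0.315 = 0.261×(CO2 in S1), and the separation unit passes all CO2, so CO2 in S3 = CO2 in S1 = 952.24 tonne/day.
ethanol vapour in S3: m_A = 789×0.685 + (1−0.261)·(1−0.869)·m_A, so m_A = 540.47/0.9032 = 598.4 tonne/day.
S3 = 598.4 + 952.24 = 1550.6 tonne/day.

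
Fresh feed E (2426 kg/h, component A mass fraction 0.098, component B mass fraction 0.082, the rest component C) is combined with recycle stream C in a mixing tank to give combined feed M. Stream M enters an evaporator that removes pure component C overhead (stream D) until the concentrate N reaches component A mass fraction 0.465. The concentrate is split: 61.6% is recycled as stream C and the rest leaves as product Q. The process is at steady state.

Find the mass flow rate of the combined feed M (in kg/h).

Overall component A balance (none leaves overhead): component A in fresh feed = component A in product, i.e. 2426×0.098 = (1−0.616)·N·0.465.
N = 237.75/(0.465×0.384) = 1331.5 kg/h.
Recycle C = 0.616×1331.5 = 820.19 kg/h.
Combined feed M = 2426 + 820.19 = 3246.2 kg/h.

3246 kg/h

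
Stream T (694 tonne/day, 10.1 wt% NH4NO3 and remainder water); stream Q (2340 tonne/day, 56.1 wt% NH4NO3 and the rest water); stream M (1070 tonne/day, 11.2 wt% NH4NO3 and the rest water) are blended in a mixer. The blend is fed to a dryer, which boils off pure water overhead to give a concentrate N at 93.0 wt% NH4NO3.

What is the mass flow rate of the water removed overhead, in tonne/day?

NH4NO3 entering = 694×0.101 + 2340×0.561 + 1070×0.112 = 1502.7 tonne/day.
All NH4NO3 reports to N, so N = 1502.7/0.930 = 1615.8 tonne/day.
Total feed = 4104 tonne/day; overhead = 4104 − 1615.8 = 2488.2 tonne/day.

2488 tonne/day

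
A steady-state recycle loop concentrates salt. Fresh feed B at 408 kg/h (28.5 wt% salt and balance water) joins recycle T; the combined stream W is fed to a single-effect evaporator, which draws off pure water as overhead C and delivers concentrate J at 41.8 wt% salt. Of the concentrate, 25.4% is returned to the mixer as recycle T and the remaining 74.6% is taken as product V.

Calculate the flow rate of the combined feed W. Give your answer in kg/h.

Overall salt balance (none leaves overhead): salt in fresh feed = salt in product, i.e. 408×0.285 = (1−0.254)·J·0.418.
J = 116.28/(0.418×0.746) = 372.9 kg/h.
Recycle T = 0.254×372.9 = 94.716 kg/h.
Combined feed W = 408 + 94.716 = 502.72 kg/h.

502.7 kg/h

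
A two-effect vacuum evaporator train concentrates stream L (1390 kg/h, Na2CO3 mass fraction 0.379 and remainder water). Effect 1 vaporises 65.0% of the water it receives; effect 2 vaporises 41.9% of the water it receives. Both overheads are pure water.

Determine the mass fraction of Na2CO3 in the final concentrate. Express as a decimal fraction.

0.750

water in feed = 1390×0.621 = 863.19 kg/h.
After stage 1: water left = (1−0.650)×863.19 = 302.12; stream total = 828.93 kg/h.
After stage 2: water left = (1−0.419)×302.12 = 175.53; final concentrate = 702.34 kg/h.
Na2CO3 fraction = 526.81/702.34 = 0.750.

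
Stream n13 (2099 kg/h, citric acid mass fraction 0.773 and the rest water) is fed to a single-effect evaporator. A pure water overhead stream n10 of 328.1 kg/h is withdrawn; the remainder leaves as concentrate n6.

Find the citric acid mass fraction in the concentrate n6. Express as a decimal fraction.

citric acid is not removed: 2099×0.773 = 1622.5 kg/h of citric acid enters n6.
Concentrate = 2099 − 328.1 = 1770.9 kg/h.
Mass fraction = 1622.5/1770.9 = 0.916.

0.916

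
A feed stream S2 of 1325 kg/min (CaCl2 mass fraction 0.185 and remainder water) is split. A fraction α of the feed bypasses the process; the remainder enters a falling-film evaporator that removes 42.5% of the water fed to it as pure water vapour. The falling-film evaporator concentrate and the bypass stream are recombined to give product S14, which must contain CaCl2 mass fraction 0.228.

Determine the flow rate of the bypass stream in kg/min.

603.6 kg/min

All 1325×0.185 = 245.12 kg/min of CaCl2 reaches S14, so S14 = 245.12/0.228 = 1075.1 kg/min and vapour = 249.89 kg/min.
The evaporator receives (1−α)·1325 of feed at 0.815 water and removes 0.425 of that water:
0.425×0.815×(1−α)×1325 = 249.89
(1−α) = 249.89/458.95 = 0.5445;  α = 0.4555.
Bypass flow = 0.4555×1325 = 603.56 kg/min.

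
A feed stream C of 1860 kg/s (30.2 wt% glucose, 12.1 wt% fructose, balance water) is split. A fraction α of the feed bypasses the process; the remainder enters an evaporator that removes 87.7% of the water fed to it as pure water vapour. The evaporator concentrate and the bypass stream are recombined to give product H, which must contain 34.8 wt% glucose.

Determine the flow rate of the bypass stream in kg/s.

1374 kg/s

All 1860×0.302 = 561.72 kg/s of glucose reaches H, so H = 561.72/0.348 = 1614.1 kg/s and vapour = 245.86 kg/s.
The evaporator receives (1−α)·1860 of feed at 0.577 water and removes 0.877 of that water:
0.877×0.577×(1−α)×1860 = 245.86
(1−α) = 245.86/941.21 = 0.2612;  α = 0.7388.
Bypass flow = 0.7388×1860 = 1374.1 kg/s.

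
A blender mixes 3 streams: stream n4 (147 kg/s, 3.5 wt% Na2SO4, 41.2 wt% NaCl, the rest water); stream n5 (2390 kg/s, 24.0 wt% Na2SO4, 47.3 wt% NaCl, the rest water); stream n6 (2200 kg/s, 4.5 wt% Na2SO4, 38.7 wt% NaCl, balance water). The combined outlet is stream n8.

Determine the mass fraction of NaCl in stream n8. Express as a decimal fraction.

Total flow out = 147 + 2390 + 2200 = 4737 kg/s.
NaCl in = 147×0.412 + 2390×0.473 + 2200×0.387 = 2042.4 kg/s.
NaCl mass fraction in n8 = 2042.4/4737 = 0.431.

0.431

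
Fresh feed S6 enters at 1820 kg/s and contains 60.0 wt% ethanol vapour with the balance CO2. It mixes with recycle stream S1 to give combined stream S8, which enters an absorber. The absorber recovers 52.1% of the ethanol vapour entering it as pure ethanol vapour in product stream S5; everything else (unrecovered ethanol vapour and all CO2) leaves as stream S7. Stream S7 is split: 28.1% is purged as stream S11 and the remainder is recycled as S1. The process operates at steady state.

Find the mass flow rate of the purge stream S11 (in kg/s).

952.2 kg/s

CO2 enters only via S6 and leaves only via the purge: 1820×0.400 = 0.281×(CO2 in S7), and the absorber passes all CO2, so CO2 in S8 = CO2 in S7 = 2590.7 kg/s.
ethanol vapour in S8: m_A = 1820×0.600 + (1−0.281)·(1−0.521)·m_A, so m_A = 1092/0.6556 = 1665.7 kg/s.
S7 = (1−0.521)×1665.7 + 2590.7 = 3388.6 kg/s.
Purge S11 = 0.281×3388.6 = 952.2 kg/s.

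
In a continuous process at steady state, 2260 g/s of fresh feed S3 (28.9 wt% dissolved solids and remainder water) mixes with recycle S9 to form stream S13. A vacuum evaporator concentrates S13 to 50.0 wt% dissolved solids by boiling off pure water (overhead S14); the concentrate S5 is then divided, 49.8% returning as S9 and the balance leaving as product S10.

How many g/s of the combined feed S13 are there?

Overall dissolved solids balance (none leaves overhead): dissolved solids in fresh feed = dissolved solids in product, i.e. 2260×0.289 = (1−0.498)·S5·0.500.
S5 = 653.14/(0.500×0.502) = 2602.2 g/s.
Recycle S9 = 0.498×2602.2 = 1295.9 g/s.
Combined feed S13 = 2260 + 1295.9 = 3555.9 g/s.

3556 g/s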